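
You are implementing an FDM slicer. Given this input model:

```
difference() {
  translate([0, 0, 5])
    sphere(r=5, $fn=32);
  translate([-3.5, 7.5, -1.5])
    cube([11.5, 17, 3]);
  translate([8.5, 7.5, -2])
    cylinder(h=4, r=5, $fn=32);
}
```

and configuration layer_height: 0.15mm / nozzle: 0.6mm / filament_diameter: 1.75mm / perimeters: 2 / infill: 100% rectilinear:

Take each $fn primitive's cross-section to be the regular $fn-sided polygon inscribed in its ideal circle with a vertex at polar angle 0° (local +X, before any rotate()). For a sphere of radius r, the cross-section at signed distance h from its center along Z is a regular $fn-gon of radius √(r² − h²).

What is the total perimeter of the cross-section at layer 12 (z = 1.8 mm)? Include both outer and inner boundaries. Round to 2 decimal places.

24.10 mm

At z = 1.8 mm: the sphere: section is a regular 32-gon, circumradius = √(r²−h²) = √(5²−3.2²) = 3.842 (perimeter = 2·32·3.842·sin(180°/32) = 24.10 mm); the cube at (-3.5, 7.5) does not reach this height (z outside [-1.5, 1.5]); the cylinder at (8.5, 7.5): section is a regular 32-gon, circumradius r=5 (perimeter = 2·32·5.000·sin(180°/32) = 31.37 mm); Subtracting the remaining from the first: starting from the r=5 sphere, the r=5 cylinder at (8.5, 7.5) misses the remaining region (no effect) — boundary = 24.10 mm. Overall, the cross-section is a single solid region. Total boundary length (outer) = 24.10 mm.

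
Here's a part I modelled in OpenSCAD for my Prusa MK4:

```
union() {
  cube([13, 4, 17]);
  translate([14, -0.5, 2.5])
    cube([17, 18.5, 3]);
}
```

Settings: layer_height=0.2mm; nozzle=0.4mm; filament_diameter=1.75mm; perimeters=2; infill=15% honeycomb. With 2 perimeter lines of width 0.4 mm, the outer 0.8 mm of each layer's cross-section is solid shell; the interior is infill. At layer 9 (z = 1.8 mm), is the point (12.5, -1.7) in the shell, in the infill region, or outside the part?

outside

At z = 1.8 mm: the cube (footprint 13×4) is included at this height; the cube at (14, -0.5) does not reach this height (z outside [2.5, 5.5]); Taking the union: only the 13×4 cube is present, so the union is just that shape — 1 connected region. Overall, the cross-section is a single solid region. The nearest boundary edge runs (0.00, 0.00)→(13.00, 0.00); distance from the point to it = 1.70 mm. The point is not inside any of the regions above, so it lies outside the cross-section (1.70 mm from the nearest boundary).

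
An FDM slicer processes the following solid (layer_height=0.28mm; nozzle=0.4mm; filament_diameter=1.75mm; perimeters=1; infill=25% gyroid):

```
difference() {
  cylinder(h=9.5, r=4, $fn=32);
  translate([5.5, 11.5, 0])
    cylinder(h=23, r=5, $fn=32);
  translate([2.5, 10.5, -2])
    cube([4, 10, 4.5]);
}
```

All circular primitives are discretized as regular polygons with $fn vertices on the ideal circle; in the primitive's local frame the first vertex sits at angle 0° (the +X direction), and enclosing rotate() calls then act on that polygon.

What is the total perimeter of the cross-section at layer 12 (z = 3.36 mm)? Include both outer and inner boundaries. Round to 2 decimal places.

25.09 mm

At z = 3.36 mm: the cylinder: section is a regular 32-gon, circumradius r=4 (perimeter = 2·32·4.000·sin(180°/32) = 25.09 mm); the cylinder at (5.5, 11.5): section is a regular 32-gon, circumradius r=5 (perimeter = 2·32·5.000·sin(180°/32) = 31.37 mm); the cube at (2.5, 10.5) is absent (z outside [-2, 2.5]); After the difference (first − rest): starting from the r=4 cylinder, the r=5 cylinder at (5.5, 11.5) misses the remaining region (no effect) — boundary = 25.09 mm. Overall, the cross-section is a single solid region. Total boundary length (outer) = 25.09 mm.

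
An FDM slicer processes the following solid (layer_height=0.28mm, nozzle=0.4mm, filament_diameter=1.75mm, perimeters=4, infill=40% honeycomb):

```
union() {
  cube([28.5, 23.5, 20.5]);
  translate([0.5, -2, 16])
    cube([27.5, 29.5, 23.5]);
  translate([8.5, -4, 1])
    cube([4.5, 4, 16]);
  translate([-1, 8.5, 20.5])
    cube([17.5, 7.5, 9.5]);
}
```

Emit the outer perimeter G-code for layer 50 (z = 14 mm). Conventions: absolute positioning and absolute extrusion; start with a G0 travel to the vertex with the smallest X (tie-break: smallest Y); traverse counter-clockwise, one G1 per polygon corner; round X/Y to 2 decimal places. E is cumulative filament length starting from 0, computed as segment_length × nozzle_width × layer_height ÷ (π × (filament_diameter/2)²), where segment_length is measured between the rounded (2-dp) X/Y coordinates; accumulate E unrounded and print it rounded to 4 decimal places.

G0 X0.00 Y0.00 Z14.00
G1 X8.50 Y0.00 E0.3958
G1 X8.50 Y-4.00 E0.5821
G1 X13.00 Y-4.00 E0.7916
G1 X13.00 Y0.00 E0.9778
G1 X28.50 Y0.00 E1.6996
G1 X28.50 Y23.50 E2.7939
G1 X0.00 Y23.50 E4.1209
G1 X0.00 Y0.00 E5.2152

At z = 14 mm: the cube (footprint 28.5×23.5) is included at this height; the cube at (0.5, -2) is not intersected at this z (z outside [16, 39.5]); the cube at (8.5, -4) (footprint 4.5×4) is included at this height; the cube at (-1, 8.5) is absent (z outside [20.5, 30]); Merging all regions: the 2 present regions share edge segments without overlapping in area, so areas simply add but the touching pieces fuse into one outline (the shared edge portions become interior and drop out of the boundary) — 1 connected region. The outline is a single polygon with 8 vertices. Extrusion per mm of travel: 0.4 × 0.28 / (π × 0.875²) = 0.046564. Accumulating E over each segment gives final E = 5.2152.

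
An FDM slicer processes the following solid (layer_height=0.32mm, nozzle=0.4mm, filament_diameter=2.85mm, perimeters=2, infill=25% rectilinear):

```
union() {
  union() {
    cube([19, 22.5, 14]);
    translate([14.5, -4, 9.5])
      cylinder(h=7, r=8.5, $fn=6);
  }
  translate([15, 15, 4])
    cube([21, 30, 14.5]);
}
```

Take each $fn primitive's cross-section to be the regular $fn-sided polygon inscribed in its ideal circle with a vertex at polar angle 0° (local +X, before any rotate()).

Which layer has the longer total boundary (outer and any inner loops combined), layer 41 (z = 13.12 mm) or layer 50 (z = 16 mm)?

layer 41 (z = 13.12 mm)

Layer 41 (z = 13.12): the cube (footprint 19×22.5) is included at this height (perimeter 83.00 mm); the cylinder at (14.5, -4): section is a regular 6-gon, circumradius r=8.5 (perimeter = 2·6·8.500·sin(180°/6) = 51.00 mm); Merging all regions: the regions partially overlap (shared area 32.62 mm²), so the edge portions inside another operand are dropped and the merged outline is re-measured after clipping — boundary = 107.50 mm; the 21×30 cube at (15, 15) contributes its full rectangle (perimeter 102.00 mm); Taking the union: the regions partially overlap (shared area 30.00 mm²), so the edge portions inside another operand are dropped and the merged outline is re-measured after clipping — boundary = 186.50 mm. So its perimeter = 186.50 mm. Layer 50 (z = 16): the cube does not reach this height (z outside [0, 14]); the r=8.5 cylinder at (14.5, -4) gives a regular 6-gon of circumradius 8.5 (constant along its height) (perimeter = 2·6·8.500·sin(180°/6) = 51.00 mm); Taking the union: only the r=8.5 cylinder at (14.5, -4) is present, so the union is just that shape — boundary = 51.00 mm; the cube at (15, 15) (footprint 21×30) is included at this height (perimeter 102.00 mm); Merging all regions: the 2 present regions are separate (no shared area or edge), so areas and boundary lengths simply add and each stays a separate island — boundary = 153.00 mm. So its perimeter = 153.00 mm. Layer 41 is larger (186.50 vs 153.00 mm).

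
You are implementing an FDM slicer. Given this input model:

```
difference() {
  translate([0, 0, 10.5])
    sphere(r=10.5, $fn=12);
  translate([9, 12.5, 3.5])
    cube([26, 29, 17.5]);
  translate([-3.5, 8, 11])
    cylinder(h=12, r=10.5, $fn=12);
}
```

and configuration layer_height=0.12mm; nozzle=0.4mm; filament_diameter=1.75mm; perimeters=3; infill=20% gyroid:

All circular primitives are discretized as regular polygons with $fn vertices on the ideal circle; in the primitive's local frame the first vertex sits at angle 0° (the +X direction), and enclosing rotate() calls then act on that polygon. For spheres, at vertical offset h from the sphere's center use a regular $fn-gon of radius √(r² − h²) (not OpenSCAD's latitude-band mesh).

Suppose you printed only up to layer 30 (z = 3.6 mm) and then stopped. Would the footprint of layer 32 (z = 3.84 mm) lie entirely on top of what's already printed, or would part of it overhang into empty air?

part overhangs

Compare the two slices. At z = 3.6: the r=10.5 sphere slices to a regular 12-gon of circumradius 7.915 (√(r²−h²) with h=6.9 from center) (area = (12/2)·7.915²·sin(360°/12) = 187.92 mm²); the cube at (9, 12.5) (footprint 26×29) is included at this height (area 754.00 mm²); the cylinder at (-3.5, 8) is absent (z outside [11, 23]); After the difference (first − rest): starting from the r=10.5 sphere (187.92 mm²), the 26×29 cube at (9, 12.5) misses the remaining region (no effect) — area = 187.92 mm². At z = 3.84: the sphere: section is a regular 12-gon, circumradius = √(r²−h²) = √(10.5²−6.66²) = 8.118 (area = (12/2)·8.118²·sin(360°/12) = 197.68 mm²); the cube at (9, 12.5) (footprint 26×29) is included at this height (area 754.00 mm²); the cylinder at (-3.5, 8) is not intersected at this z (z outside [11, 23]); Subtracting the remaining from the first: starting from the r=10.5 sphere (197.68 mm²), the 26×29 cube at (9, 12.5) misses the remaining region (no effect) — area = 197.68 mm². Checking containment: at z = 3.84 the cross-section extends beyond the z = 3.6 cross-section by about 9.76 mm².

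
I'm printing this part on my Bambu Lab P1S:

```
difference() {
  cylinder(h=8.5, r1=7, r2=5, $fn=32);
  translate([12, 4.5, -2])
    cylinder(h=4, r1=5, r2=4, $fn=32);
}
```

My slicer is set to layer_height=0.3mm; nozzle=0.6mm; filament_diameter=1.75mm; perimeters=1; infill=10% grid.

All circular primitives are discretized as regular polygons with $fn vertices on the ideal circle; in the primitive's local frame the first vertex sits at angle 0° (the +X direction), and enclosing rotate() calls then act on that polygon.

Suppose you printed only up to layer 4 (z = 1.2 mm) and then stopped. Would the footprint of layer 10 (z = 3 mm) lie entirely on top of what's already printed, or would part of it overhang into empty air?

Compare the two slices. At z = 1.2: the cone (r1=7→r2=5) has section circumradius 6.718 here — a regular 32-gon (area = (32/2)·6.718²·sin(360°/32) = 140.86 mm²); the cone at (12, 4.5): at t=0.800 of its height the radius interpolates to r₁+(r₂−r₁)t = 4.200, giving a regular 32-gon of that circumradius (area = (32/2)·4.200²·sin(360°/32) = 55.06 mm²); After the difference (first − rest): starting from the cone (140.86 mm²), the cone at (12, 4.5) misses the remaining region (no effect) — area = 140.86 mm². At z = 3: the cone: at t=0.353 of its height the radius interpolates to r₁+(r₂−r₁)t = 6.294, giving a regular 32-gon of that circumradius (area = (32/2)·6.294²·sin(360°/32) = 123.66 mm²); the cone at (12, 4.5) is absent (z outside [-2, 2]); Subtracting the remaining from the first: none of the subtracted shapes is present at this height, so the cone is unchanged — area = 123.66 mm². Checking containment: the cross-section at z = 3 is a subset of the cross-section at z = 1.2.

entirely on top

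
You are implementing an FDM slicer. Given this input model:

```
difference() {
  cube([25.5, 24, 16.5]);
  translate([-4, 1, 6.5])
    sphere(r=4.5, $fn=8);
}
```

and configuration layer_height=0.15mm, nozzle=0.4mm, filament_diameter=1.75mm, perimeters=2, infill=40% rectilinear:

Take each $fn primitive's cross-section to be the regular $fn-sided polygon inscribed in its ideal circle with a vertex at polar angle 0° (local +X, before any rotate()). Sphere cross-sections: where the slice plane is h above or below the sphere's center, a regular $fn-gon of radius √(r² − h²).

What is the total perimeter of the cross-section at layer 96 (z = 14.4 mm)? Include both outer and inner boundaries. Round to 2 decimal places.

At z = 14.4 mm: the cube is present — its section is the full 25.5×24 rectangle (perimeter 99.00 mm); the sphere at (-4, 1) is not intersected at this z (|z−center|=7.900 > r=4.5); After the difference (first − rest): none of the subtracted shapes is present at this height, so the 25.5×24 cube is unchanged — boundary = 99.00 mm. Overall, the cross-section is a single solid region. Total boundary length (outer) = 99.00 mm.

99.00 mm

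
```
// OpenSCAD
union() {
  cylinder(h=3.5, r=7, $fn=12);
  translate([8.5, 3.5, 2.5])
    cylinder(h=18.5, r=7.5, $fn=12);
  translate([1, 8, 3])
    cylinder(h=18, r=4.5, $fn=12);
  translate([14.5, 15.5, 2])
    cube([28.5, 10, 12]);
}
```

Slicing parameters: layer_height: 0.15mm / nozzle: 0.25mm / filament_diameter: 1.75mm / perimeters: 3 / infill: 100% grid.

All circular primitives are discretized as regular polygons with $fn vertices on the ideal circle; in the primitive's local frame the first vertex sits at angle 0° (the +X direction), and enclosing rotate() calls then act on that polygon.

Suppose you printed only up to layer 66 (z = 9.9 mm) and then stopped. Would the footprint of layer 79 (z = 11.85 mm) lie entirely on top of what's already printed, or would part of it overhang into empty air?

Compare the two slices. At z = 9.9: the cylinder is absent (z outside [0, 3.5]); the cylinder at (8.5, 3.5): section is a regular 12-gon, circumradius r=7.5 (area = (12/2)·7.500²·sin(360°/12) = 168.75 mm²); the r=4.5 cylinder at (1, 8) gives a regular 12-gon of circumradius 4.5 (constant along its height) (area = (12/2)·4.500²·sin(360°/12) = 60.75 mm²); the 28.5×10 cube at (14.5, 15.5) contributes its full rectangle (area 285.00 mm²); Combining (union): the regions partially overlap — summed areas 514.50 mm² minus the doubly-counted overlap 15.23 mm² gives 499.27 mm² — area = 499.27 mm². At z = 11.85: the cylinder is not intersected at this z (z outside [0, 3.5]); the r=7.5 cylinder at (8.5, 3.5) contributes a regular 12-gon of circumradius 7.5 (area = (12/2)·7.500²·sin(360°/12) = 168.75 mm²); the r=4.5 cylinder at (1, 8) contributes a regular 12-gon of circumradius 4.5 (area = (12/2)·4.500²·sin(360°/12) = 60.75 mm²); the cube at (14.5, 15.5) is present — its section is the full 28.5×10 rectangle (area 285.00 mm²); Combining (union): the regions partially overlap — summed areas 514.50 mm² minus the doubly-counted overlap 15.23 mm² gives 499.27 mm² — area = 499.27 mm². Checking containment: the cross-section at z = 11.85 is a subset of the cross-section at z = 9.9.

entirely on top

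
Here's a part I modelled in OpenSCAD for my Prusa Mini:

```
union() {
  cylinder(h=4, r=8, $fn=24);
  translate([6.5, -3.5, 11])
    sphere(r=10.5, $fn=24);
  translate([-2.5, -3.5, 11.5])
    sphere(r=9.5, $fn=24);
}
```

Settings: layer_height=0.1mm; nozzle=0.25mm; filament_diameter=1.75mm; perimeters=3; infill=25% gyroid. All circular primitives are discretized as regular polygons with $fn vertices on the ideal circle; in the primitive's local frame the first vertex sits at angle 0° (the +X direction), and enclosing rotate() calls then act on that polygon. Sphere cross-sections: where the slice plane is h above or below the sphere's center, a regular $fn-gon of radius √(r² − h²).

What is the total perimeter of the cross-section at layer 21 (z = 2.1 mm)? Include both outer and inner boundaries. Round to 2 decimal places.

58.83 mm

At z = 2.1 mm: the r=8 cylinder contributes a regular 24-gon of circumradius 8 (perimeter = 2·24·8.000·sin(180°/24) = 50.12 mm); the r=10.5 sphere at (6.5, -3.5) slices to a regular 24-gon of circumradius 5.571 (√(r²−h²) with h=8.9 from center) (perimeter = 2·24·5.571·sin(180°/24) = 34.91 mm); the r=9.5 sphere at (-2.5, -3.5) contributes a regular 24-gon of circumradius √(9.5²−9.4²) = 1.375 (perimeter = 2·24·1.375·sin(180°/24) = 8.61 mm); Merging all regions: the regions partially overlap (shared area 52.87 mm²), so the edge portions inside another operand are dropped and the merged outline is re-measured after clipping — boundary = 58.83 mm. Overall, the cross-section is a single solid region. Total boundary length (outer) = 58.83 mm.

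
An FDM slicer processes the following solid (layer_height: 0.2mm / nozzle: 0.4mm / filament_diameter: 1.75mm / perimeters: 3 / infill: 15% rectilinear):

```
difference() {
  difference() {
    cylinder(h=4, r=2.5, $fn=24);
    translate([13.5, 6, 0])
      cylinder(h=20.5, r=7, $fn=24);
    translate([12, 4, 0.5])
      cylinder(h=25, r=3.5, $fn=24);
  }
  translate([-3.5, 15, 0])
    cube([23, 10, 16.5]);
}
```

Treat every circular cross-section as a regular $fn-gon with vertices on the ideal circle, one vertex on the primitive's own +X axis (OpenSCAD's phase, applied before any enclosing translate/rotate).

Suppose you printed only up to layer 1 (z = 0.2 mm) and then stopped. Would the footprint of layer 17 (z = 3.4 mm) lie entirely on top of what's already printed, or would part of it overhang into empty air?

Compare the two slices. At z = 0.2: the cylinder: section is a regular 24-gon, circumradius r=2.5 (area = (24/2)·2.500²·sin(360°/24) = 19.41 mm²); the r=7 cylinder at (13.5, 6) gives a regular 24-gon of circumradius 7 (constant along its height) (area = (24/2)·7.000²·sin(360°/24) = 152.19 mm²); the cylinder at (12, 4) is absent (z outside [0.5, 25.5]); Taking the first minus the rest: starting from the r=2.5 cylinder (19.41 mm²), the r=7 cylinder at (13.5, 6) misses the remaining region (no effect) — area = 19.41 mm²; the cube at (-3.5, 15) is present — its section is the full 23×10 rectangle (area 230.00 mm²); Subtracting the remaining from the first: starting from the result so far (19.41 mm²), the 23×10 cube at (-3.5, 15) misses the remaining region (no effect) — area = 19.41 mm². At z = 3.4: the cylinder: section is a regular 24-gon, circumradius r=2.5 (area = (24/2)·2.500²·sin(360°/24) = 19.41 mm²); the r=7 cylinder at (13.5, 6) contributes a regular 24-gon of circumradius 7 (area = (24/2)·7.000²·sin(360°/24) = 152.19 mm²); the r=3.5 cylinder at (12, 4) contributes a regular 24-gon of circumradius 3.5 (area = (24/2)·3.500²·sin(360°/24) = 38.05 mm²); After the difference (first − rest): starting from the r=2.5 cylinder (19.41 mm²), the r=7 cylinder at (13.5, 6) misses the remaining region (no effect); the r=3.5 cylinder at (12, 4) misses the remaining region (no effect) — area = 19.41 mm²; the cube at (-3.5, 15) is present — its section is the full 23×10 rectangle (area 230.00 mm²); After the difference (first − rest): starting from the result so far (19.41 mm²), the 23×10 cube at (-3.5, 15) misses the remaining region (no effect) — area = 19.41 mm². Checking containment: the cross-section at z = 3.4 is a subset of the cross-section at z = 0.2.

entirely on top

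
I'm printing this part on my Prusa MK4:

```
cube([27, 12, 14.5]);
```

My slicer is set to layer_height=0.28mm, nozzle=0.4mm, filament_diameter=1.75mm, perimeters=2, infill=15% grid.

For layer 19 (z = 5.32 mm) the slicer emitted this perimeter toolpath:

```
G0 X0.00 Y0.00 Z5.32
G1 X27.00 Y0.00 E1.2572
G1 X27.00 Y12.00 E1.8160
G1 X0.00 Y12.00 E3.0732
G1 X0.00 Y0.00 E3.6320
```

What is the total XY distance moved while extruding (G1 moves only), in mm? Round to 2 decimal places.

Sum the Euclidean lengths of each G1 segment: total = 78.00 mm.

78.00 mm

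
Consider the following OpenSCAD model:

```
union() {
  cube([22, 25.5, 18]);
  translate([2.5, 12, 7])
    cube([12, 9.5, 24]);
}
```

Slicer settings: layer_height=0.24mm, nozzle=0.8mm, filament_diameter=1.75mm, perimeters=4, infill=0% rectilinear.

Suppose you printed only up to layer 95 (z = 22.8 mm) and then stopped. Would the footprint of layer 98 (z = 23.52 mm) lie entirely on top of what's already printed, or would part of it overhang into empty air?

entirely on top

Compare the two slices. At z = 22.8: the cube does not reach this height (z outside [0, 18]); the cube at (2.5, 12) (footprint 12×9.5) is included at this height (area 114.00 mm²); Merging all regions: only the 12×9.5 cube at (2.5, 12) is present, so the union is just that shape — area = 114.00 mm². At z = 23.52: the cube is not intersected at this z (z outside [0, 18]); the cube at (2.5, 12) (footprint 12×9.5) is included at this height (area 114.00 mm²); Merging all regions: only the 12×9.5 cube at (2.5, 12) is present, so the union is just that shape — area = 114.00 mm². Checking containment: the cross-section at z = 23.52 is a subset of the cross-section at z = 22.8.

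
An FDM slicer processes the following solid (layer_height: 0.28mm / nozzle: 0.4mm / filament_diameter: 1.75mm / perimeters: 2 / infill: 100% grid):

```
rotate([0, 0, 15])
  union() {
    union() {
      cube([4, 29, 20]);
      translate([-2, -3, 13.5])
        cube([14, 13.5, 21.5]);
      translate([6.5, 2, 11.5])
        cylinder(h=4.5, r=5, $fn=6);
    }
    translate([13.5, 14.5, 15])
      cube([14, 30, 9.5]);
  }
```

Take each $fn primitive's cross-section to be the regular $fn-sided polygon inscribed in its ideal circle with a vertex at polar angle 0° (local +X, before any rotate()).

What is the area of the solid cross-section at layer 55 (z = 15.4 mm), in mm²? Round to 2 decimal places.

At z = 15.4 mm: the cube is present — its section is the full 4×29 rectangle (area 116.00 mm²); the cube at (-2, -3) (footprint 14×13.5) is included at this height (area 189.00 mm²); the r=5 cylinder at (6.5, 2) gives a regular 6-gon of circumradius 5 (constant along its height) (area = (6/2)·5.000²·sin(360°/6) = 64.95 mm²); Merging all regions: the regions partially overlap — summed areas 369.95 mm² minus the doubly-counted overlap 106.95 mm² gives 263.00 mm² — area = 263.00 mm²; the cube at (13.5, 14.5) is present — its section is the full 14×30 rectangle (area 420.00 mm²); Combining (union): the 2 present regions are separate (no shared area or edge), so areas and boundary lengths simply add and each stays a separate island — area = 683.00 mm²; (whole slice rotated 15° about Z — lengths, areas and connectivity unchanged). Overall, the cross-section has 2 separate islands. Net area = 683.00 mm².

683.00 mm²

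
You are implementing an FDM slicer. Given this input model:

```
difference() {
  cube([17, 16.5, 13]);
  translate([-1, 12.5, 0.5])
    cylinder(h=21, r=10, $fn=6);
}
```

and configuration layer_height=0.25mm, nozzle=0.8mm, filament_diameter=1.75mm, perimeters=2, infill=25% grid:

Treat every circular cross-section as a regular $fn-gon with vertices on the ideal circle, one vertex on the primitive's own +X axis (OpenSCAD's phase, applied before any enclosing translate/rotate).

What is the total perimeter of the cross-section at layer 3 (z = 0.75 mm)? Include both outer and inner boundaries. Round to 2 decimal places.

66.27 mm

At z = 0.75 mm: the cube (footprint 17×16.5) is included at this height (perimeter 67.00 mm); the r=10 cylinder at (-1, 12.5) contributes a regular 6-gon of circumradius 10 (perimeter = 2·6·10.000·sin(180°/6) = 60.00 mm); After the difference (first − rest): starting from the 17×16.5 cube, the r=10 cylinder at (-1, 12.5) partially overlaps it — only the 87.67 mm² overlap (of its 259.81 mm²) is removed, clipping the outline — boundary = 66.27 mm. Overall, the cross-section is a single solid region. Total boundary length (outer) = 66.27 mm.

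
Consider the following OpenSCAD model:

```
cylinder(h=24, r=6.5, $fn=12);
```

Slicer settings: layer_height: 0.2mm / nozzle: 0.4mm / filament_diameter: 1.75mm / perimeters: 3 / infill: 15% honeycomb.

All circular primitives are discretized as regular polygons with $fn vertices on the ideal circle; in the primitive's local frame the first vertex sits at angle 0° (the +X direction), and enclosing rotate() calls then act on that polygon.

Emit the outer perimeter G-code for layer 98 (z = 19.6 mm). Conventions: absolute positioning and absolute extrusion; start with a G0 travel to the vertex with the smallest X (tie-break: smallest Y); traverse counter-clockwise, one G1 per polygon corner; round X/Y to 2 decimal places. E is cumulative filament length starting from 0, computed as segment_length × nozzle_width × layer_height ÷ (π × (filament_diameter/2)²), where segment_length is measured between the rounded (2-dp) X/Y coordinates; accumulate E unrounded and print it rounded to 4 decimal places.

G0 X-6.50 Y0.00 Z19.60
G1 X-5.63 Y-3.25 E0.1119
G1 X-3.25 Y-5.63 E0.2238
G1 X0.00 Y-6.50 E0.3358
G1 X3.25 Y-5.63 E0.4477
G1 X5.63 Y-3.25 E0.5596
G1 X6.50 Y0.00 E0.6715
G1 X5.63 Y3.25 E0.7834
G1 X3.25 Y5.63 E0.8954
G1 X0.00 Y6.50 E1.0073
G1 X-3.25 Y5.63 E1.1192
G1 X-5.63 Y3.25 E1.2311
G1 X-6.50 Y0.00 E1.3430

At z = 19.6 mm: the r=6.5 cylinder gives a regular 12-gon of circumradius 6.5 (constant along its height). The outline is a single polygon with 12 vertices. Extrusion per mm of travel: 0.4 × 0.2 / (π × 0.875²) = 0.033260. Accumulating E over each segment gives final E = 1.3430.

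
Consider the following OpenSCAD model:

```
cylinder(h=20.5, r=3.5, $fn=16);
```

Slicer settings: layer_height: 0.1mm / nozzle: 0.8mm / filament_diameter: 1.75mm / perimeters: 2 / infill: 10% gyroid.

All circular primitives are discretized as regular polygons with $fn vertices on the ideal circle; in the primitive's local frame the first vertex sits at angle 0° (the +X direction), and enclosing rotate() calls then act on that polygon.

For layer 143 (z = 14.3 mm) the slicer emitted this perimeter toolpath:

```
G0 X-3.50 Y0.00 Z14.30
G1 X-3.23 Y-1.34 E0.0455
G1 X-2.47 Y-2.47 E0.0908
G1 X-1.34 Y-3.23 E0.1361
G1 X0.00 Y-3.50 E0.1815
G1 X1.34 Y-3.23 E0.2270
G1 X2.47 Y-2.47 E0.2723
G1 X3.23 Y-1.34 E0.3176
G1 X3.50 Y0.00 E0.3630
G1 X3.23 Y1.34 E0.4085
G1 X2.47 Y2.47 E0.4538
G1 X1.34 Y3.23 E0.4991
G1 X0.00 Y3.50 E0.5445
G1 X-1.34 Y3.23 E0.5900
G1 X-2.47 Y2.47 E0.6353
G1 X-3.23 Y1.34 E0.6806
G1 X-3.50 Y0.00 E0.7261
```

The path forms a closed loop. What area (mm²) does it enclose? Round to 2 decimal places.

37.43 mm²

Apply the shoelace formula to the sequence of (X, Y) vertices; enclosed area = 37.43 mm².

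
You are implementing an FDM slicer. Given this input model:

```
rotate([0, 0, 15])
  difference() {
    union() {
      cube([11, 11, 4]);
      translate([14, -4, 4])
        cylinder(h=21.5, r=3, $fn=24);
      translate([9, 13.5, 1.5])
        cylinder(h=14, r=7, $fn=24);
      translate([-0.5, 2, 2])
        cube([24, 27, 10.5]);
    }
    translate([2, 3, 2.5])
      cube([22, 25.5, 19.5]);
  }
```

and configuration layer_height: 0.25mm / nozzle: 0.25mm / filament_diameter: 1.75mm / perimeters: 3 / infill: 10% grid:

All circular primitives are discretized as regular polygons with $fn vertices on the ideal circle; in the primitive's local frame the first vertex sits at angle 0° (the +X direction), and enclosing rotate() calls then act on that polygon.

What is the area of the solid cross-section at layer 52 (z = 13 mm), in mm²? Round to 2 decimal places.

At z = 13 mm: the cube does not reach this height (z outside [0, 4]); the r=3 cylinder at (14, -4) contributes a regular 24-gon of circumradius 3 (area = (24/2)·3.000²·sin(360°/24) = 27.95 mm²); the r=7 cylinder at (9, 13.5) contributes a regular 24-gon of circumradius 7 (area = (24/2)·7.000²·sin(360°/24) = 152.19 mm²); the cube at (-0.5, 2) is absent (z outside [2, 12.5]); Taking the union: the 2 present regions are separate (no shared area or edge), so areas and boundary lengths simply add and each stays a separate island — area = 180.14 mm²; the cube at (2, 3) (footprint 22×25.5) is included at this height (area 561.00 mm²); Subtracting the remaining from the first: starting from that combined region (180.14 mm²), the 22×25.5 cube at (2, 3) partially overlaps it — only the 152.19 mm² overlap (of its 561.00 mm²) is removed, clipping the outline — area = 27.95 mm²; (rotated 15° about Z; rotation is an isometry so areas/perimeters/island counts are preserved). Overall, the cross-section is a single solid region. Net area = 27.95 mm².

27.95 mm²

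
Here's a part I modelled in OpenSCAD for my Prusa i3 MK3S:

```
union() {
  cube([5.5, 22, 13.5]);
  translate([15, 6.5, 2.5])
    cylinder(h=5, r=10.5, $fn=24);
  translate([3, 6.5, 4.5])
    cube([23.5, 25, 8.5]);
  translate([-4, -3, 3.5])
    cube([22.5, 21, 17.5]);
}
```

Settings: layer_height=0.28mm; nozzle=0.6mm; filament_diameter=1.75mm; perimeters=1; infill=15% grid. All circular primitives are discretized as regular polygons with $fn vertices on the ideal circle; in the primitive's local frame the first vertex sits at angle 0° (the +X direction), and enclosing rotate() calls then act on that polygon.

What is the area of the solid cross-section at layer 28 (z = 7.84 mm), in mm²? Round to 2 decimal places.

893.75 mm²

At z = 7.84 mm: the cube (footprint 5.5×22) is included at this height (area 121.00 mm²); the cylinder at (15, 6.5) does not reach this height (z outside [2.5, 7.5]); the cube at (3, 6.5) (footprint 23.5×25) is included at this height (area 587.50 mm²); the 22.5×21 cube at (-4, -3) contributes its full rectangle (area 472.50 mm²); Merging all regions: the regions partially overlap — summed areas 1181.00 mm² minus the doubly-counted overlap 287.25 mm² gives 893.75 mm² — area = 893.75 mm². Overall, the cross-section is a single solid region. Net area = 893.75 mm².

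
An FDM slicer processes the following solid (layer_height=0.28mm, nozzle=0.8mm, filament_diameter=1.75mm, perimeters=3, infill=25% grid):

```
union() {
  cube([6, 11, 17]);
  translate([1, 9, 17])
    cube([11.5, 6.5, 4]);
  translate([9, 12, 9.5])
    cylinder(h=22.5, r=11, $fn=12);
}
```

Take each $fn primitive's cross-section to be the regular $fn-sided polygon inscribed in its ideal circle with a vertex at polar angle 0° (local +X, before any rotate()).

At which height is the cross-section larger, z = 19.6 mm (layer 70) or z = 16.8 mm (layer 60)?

Layer 70 (z = 19.6): the cube is absent (z outside [0, 17]); the 11.5×6.5 cube at (1, 9) contributes its full rectangle (area 74.75 mm²); the r=11 cylinder at (9, 12) gives a regular 12-gon of circumradius 11 (constant along its height) (area = (12/2)·11.000²·sin(360°/12) = 363.00 mm²); Merging all regions: the 11.5×6.5 cube at (1, 9) lies entirely inside the r=11 cylinder at (9, 12), so the union is just the r=11 cylinder at (9, 12) — area = 363.00 mm². So its area = 363.00 mm². Layer 60 (z = 16.8): the cube is present — its section is the full 6×11 rectangle (area 66.00 mm²); the cube at (1, 9) is not intersected at this z (z outside [17, 21]); the cylinder at (9, 12): section is a regular 12-gon, circumradius r=11 (area = (12/2)·11.000²·sin(360°/12) = 363.00 mm²); Taking the union: the regions partially overlap — summed areas 429.00 mm² minus the doubly-counted overlap 45.87 mm² gives 383.13 mm² — area = 383.13 mm². So its area = 383.13 mm². Layer 60 is larger (383.13 vs 363.00 mm²).

layer 60 (z = 16.8 mm)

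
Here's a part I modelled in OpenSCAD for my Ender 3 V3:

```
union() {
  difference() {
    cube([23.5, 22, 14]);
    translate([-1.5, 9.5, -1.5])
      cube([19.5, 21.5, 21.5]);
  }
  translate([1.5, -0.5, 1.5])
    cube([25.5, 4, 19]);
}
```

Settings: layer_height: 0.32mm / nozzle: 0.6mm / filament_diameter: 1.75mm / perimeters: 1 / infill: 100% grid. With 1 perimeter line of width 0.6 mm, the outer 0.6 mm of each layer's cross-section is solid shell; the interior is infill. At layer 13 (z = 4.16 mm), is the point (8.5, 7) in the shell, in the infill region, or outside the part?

infill

At z = 4.16 mm: the cube (footprint 23.5×22) is included at this height; the 19.5×21.5 cube at (-1.5, 9.5) contributes its full rectangle; After the difference (first − rest): starting from the 23.5×22 cube, the 19.5×21.5 cube at (-1.5, 9.5) partially overlaps it — only the 225.00 mm² overlap (of its 419.25 mm²) is removed, clipping the outline — 1 connected region; the cube at (1.5, -0.5) is present — its section is the full 25.5×4 rectangle; Combining (union): the regions partially overlap (shared area 77.00 mm²), so overlapping operands fuse into one piece — 1 connected region. Overall, the cross-section is a single solid region. The nearest boundary edge runs (0.00, 9.50)→(18.00, 9.50); distance from the point to it = 2.50 mm. The point is inside the cross-section and 2.50 mm from the nearest boundary — more than the 0.6 mm shell width (1 × 0.6), so it's in the infill interior.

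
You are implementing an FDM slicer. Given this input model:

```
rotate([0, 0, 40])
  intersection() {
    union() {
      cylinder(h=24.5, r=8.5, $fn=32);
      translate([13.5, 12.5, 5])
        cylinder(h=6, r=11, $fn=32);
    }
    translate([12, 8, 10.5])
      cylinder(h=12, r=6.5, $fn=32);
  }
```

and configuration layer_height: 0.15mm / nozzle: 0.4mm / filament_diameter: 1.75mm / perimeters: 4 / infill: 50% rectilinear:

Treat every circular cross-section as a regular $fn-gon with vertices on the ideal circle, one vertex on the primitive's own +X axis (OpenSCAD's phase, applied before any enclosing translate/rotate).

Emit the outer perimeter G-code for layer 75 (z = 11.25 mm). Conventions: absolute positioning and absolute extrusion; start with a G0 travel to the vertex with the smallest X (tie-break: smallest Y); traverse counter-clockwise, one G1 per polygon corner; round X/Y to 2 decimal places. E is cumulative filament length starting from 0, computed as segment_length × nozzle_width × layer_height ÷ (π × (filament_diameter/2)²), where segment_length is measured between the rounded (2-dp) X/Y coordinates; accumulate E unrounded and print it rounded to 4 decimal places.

At z = 11.25 mm: the r=8.5 cylinder contributes a regular 32-gon of circumradius 8.5; the cylinder at (13.5, 12.5) is not intersected at this z (z outside [5, 11]); Taking the union: only the r=8.5 cylinder is present, so the union is just that shape — 1 connected region; the r=6.5 cylinder at (12, 8) contributes a regular 32-gon of circumradius 6.5; Keeping only the common overlap: the r=6.5 cylinder at (12, 8) partially overlaps the result so far; clipping to the common part keeps 1.39 mm² — 1 connected region; (rotated 40° about Z; rotation is an isometry so areas/perimeters/island counts are preserved). The outline is a single polygon with 8 vertices. Extrusion per mm of travel: 0.4 × 0.15 / (π × 0.875²) = 0.024945. Accumulating E over each segment gives final E = 0.1967.

G0 X0.45 Y8.46 Z11.25
G1 X1.05 Y8.08 E0.0177
G1 X2.23 Y7.60 E0.0495
G1 X3.48 Y7.37 E0.0812
G1 X4.18 Y7.37 E0.0987
G1 X3.92 Y7.54 E0.1064
G1 X2.38 Y8.16 E0.1478
G1 X0.74 Y8.47 E0.1895
G1 X0.45 Y8.46 E0.1967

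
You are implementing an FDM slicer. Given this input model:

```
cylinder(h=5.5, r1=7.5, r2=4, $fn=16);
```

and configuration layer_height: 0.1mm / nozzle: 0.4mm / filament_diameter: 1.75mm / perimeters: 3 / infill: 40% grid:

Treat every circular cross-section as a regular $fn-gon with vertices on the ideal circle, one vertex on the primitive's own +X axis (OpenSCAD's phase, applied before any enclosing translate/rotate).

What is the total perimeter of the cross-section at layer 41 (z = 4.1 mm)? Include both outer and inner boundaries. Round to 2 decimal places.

30.53 mm

At z = 4.1 mm: the cone (r1=7.5→r2=4) has section circumradius 4.891 here — a regular 16-gon (perimeter = 2·16·4.891·sin(180°/16) = 30.53 mm). Overall, the cross-section is a single solid region. Total boundary length (outer) = 30.53 mm.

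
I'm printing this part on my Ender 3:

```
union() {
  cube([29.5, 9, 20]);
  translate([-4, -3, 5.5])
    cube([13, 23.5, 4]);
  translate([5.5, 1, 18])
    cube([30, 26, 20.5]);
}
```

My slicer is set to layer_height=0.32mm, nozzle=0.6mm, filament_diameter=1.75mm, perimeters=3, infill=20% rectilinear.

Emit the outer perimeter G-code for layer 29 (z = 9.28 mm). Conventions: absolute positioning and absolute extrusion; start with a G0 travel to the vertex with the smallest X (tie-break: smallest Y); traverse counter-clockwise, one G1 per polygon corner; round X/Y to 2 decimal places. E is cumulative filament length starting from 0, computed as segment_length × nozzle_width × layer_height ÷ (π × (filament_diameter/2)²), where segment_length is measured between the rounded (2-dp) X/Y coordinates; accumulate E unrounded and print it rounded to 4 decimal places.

G0 X-4.00 Y-3.00 Z9.28
G1 X9.00 Y-3.00 E1.0377
G1 X9.00 Y0.00 E1.2772
G1 X29.50 Y0.00 E2.9136
G1 X29.50 Y9.00 E3.6320
G1 X9.00 Y9.00 E5.2684
G1 X9.00 Y20.50 E6.1864
G1 X-4.00 Y20.50 E7.2241
G1 X-4.00 Y-3.00 E9.1000

At z = 9.28 mm: the cube (footprint 29.5×9) is included at this height; the cube at (-4, -3) (footprint 13×23.5) is included at this height; the cube at (5.5, 1) is not intersected at this z (z outside [18, 38.5]); Merging all regions: the regions partially overlap (shared area 81.00 mm²), so overlapping operands fuse into one piece — 1 connected region. The outline is a single polygon with 8 vertices. Extrusion per mm of travel: 0.6 × 0.32 / (π × 0.875²) = 0.079824. Accumulating E over each segment gives final E = 9.1000.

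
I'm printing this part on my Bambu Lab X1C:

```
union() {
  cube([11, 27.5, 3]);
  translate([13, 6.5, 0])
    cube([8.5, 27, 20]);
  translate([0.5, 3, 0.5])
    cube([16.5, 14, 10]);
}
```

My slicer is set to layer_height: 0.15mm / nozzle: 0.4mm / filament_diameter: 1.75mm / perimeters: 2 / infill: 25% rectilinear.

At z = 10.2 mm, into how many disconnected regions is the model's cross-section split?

At z = 10.2 mm: the cube does not reach this height (z outside [0, 3]); the cube at (13, 6.5) is present — its section is the full 8.5×27 rectangle; the 16.5×14 cube at (0.5, 3) contributes its full rectangle; Taking the union: the regions partially overlap (shared area 42.00 mm²), so overlapping operands fuse into one piece — 1 connected region. The result has 1 disconnected region.

1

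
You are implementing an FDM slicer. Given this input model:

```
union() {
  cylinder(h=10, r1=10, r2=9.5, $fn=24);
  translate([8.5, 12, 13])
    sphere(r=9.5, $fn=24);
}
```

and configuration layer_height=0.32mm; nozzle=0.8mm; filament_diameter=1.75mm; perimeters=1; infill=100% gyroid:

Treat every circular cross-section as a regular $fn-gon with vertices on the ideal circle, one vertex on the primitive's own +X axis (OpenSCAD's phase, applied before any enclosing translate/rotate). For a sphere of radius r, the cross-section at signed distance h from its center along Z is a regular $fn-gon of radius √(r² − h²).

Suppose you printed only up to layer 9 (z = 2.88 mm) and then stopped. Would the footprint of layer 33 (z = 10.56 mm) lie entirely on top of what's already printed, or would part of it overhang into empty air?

Compare the two slices. At z = 2.88: the cone contributes a regular 24-gon of circumradius 9.856 (interpolated between r1=10 and r2=9.5 at t=0.288) (area = (24/2)·9.856²·sin(360°/24) = 301.70 mm²); the sphere at (8.5, 12) does not reach this height (|z−center|=10.120 > r=9.5); Taking the union: only the cone is present, so the union is just that shape — area = 301.70 mm². At z = 10.56: the cone is absent (z outside [0, 10]); the sphere at (8.5, 12): section is a regular 24-gon, circumradius = √(r²−h²) = √(9.5²−2.44²) = 9.181 (area = (24/2)·9.181²·sin(360°/24) = 261.81 mm²); Taking the union: only the r=9.5 sphere at (8.5, 12) is present, so the union is just that shape — area = 261.81 mm². Checking containment: at z = 10.56 the cross-section extends beyond the z = 2.88 cross-section by about 227.44 mm².

part overhangs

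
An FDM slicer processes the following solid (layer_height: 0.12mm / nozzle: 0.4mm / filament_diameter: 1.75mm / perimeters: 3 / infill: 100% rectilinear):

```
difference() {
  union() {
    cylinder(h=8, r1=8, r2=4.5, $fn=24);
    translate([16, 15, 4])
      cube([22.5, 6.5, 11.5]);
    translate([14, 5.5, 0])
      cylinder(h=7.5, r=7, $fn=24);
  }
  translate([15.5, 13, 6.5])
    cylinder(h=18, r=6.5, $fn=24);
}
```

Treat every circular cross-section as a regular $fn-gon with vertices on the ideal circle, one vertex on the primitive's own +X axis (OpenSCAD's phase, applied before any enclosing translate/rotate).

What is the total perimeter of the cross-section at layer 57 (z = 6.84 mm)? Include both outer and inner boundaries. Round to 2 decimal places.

131.25 mm

At z = 6.84 mm: the cone contributes a regular 24-gon of circumradius 5.008 (interpolated between r1=8 and r2=4.5 at t=0.855) (perimeter = 2·24·5.008·sin(180°/24) = 31.37 mm); the cube at (16, 15) is present — its section is the full 22.5×6.5 rectangle (perimeter 58.00 mm); the r=7 cylinder at (14, 5.5) gives a regular 24-gon of circumradius 7 (constant along its height) (perimeter = 2·24·7.000·sin(180°/24) = 43.86 mm); Combining (union): the 3 present regions are separate (no shared area or edge), so areas and boundary lengths simply add and each stays a separate island — boundary = 133.23 mm; the r=6.5 cylinder at (15.5, 13) contributes a regular 24-gon of circumradius 6.5 (perimeter = 2·24·6.500·sin(180°/24) = 40.72 mm); Subtracting the remaining from the first: starting from that combined region, the r=6.5 cylinder at (15.5, 13) partially overlaps it — only the 62.50 mm² overlap (of its 131.22 mm²) is removed, clipping the outline — boundary = 131.25 mm. Overall, the cross-section has 3 separate islands. Total boundary length (outer) = 131.25 mm.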